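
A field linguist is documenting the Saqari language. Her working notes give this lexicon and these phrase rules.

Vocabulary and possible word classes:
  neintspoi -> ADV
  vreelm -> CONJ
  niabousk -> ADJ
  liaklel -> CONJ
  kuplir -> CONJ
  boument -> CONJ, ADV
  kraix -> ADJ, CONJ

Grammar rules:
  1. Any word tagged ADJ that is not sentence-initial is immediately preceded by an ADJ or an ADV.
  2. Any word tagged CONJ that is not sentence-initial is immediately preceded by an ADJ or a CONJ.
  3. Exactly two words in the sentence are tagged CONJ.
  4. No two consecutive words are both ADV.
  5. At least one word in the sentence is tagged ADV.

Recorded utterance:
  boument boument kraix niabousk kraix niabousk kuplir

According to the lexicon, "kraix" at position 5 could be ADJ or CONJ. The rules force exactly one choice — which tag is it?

Candidates per position — 1:boument {CONJ,ADV}; 2:boument {CONJ,ADV}; 3:kraix {ADJ,CONJ}; 4:niabousk {ADJ}; 5:kraix {ADJ,CONJ}; 6:niabousk {ADJ}; 7:kuplir {CONJ}.
Position 2: tagging it CONJ would leave rule 1 unsatisfiable, so it must be ADV.
Position 3: tagging it CONJ would leave rule 1 unsatisfiable, so it must be ADJ.
Position 5: tagging it CONJ would leave rule 1 unsatisfiable, so it must be ADJ.
Position 1: tagging it ADV would leave rule 3 unsatisfiable, so it must be CONJ.
The unique satisfying tagging is: CONJ ADV ADJ ADJ ADJ ADJ CONJ.
Verifying each rule — rule 1 ✓; rule 2 ✓; rule 3 ✓; rule 4 ✓; rule 5 ✓.

ADJ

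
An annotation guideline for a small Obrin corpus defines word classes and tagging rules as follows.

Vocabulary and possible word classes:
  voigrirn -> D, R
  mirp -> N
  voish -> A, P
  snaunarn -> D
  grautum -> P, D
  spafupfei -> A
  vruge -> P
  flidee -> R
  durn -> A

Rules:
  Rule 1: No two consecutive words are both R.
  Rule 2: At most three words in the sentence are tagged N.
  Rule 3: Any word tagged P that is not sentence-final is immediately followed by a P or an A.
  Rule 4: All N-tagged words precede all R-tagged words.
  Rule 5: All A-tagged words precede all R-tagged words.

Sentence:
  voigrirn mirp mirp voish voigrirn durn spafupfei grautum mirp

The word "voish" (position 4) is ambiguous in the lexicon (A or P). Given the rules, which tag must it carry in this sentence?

A

Candidates per position — 1:voigrirn {D,R}; 2:mirp {N}; 3:mirp {N}; 4:voish {A,P}; 5:voigrirn {D,R}; 6:durn {A}; 7:spafupfei {A}; 8:grautum {P,D}; 9:mirp {N}.
Word 1 cannot be R — rule 4 would then fail for every completion. It is D.
Word 4 cannot be P — rule 3 would then fail for every completion. It is A.
Word 5 cannot be R — rule 4 would then fail for every completion. It is D.
Word 8 cannot be P — rule 3 would then fail for every completion. It is D.
The unique satisfying tagging is: D N N A D A A D N.
Checking: rule 1 satisfied; rule 2 satisfied; rule 3 satisfied; rule 4 satisfied; rule 5 satisfied.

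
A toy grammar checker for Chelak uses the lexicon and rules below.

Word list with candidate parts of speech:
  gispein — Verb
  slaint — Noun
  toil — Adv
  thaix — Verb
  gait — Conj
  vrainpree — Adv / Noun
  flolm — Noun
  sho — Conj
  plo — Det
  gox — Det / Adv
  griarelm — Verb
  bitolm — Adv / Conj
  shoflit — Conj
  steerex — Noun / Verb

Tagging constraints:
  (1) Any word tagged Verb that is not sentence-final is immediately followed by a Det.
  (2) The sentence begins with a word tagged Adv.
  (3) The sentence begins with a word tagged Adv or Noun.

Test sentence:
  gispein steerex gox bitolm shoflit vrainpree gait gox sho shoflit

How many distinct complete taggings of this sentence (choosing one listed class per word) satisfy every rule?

0

Candidates per position — 1:gispein {Verb}; 2:steerex {Noun,Verb}; 3:gox {Det,Adv}; 4:bitolm {Adv,Conj}; 5:shoflit {Conj}; 6:vrainpree {Adv,Noun}; 7:gait {Conj}; 8:gox {Det,Adv}; 9:sho {Conj}; 10:shoflit {Conj}.
There are 32 candidate sequences in total.
Rule 1 cannot be satisfied by any choice of tags from the lexicon.
So there is no consistent tagging.
Count = 0.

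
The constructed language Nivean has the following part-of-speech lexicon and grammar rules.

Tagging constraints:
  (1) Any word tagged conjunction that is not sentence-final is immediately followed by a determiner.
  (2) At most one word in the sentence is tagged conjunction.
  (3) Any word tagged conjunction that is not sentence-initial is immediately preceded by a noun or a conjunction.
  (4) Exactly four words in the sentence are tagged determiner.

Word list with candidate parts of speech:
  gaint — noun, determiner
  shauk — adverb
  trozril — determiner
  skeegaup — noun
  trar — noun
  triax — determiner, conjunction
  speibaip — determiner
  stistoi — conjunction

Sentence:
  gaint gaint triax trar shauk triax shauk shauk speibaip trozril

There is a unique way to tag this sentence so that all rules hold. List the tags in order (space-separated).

Candidates per position — 1:gaint {noun,determiner}; 2:gaint {noun,determiner}; 3:triax {determiner,conjunction}; 4:trar {noun}; 5:shauk {adverb}; 6:triax {determiner,conjunction}; 7:shauk {adverb}; 8:shauk {adverb}; 9:speibaip {determiner}; 10:trozril {determiner}.
Position 3: tagging it conjunction would leave rule 1 unsatisfiable, so it must be determiner.
Position 6: tagging it conjunction would leave rule 1 unsatisfiable, so it must be determiner.
Position 1: tagging it determiner would leave rule 4 unsatisfiable, so it must be noun.
Position 2: tagging it determiner would leave rule 4 unsatisfiable, so it must be noun.
The only consistent sequence is: noun noun determiner noun adverb determiner adverb adverb determiner determiner.
Checking: rule 1 ✓; rule 2 ✓; rule 3 ✓; rule 4 ✓.

noun noun determiner noun adverb determiner adverb adverb determiner determiner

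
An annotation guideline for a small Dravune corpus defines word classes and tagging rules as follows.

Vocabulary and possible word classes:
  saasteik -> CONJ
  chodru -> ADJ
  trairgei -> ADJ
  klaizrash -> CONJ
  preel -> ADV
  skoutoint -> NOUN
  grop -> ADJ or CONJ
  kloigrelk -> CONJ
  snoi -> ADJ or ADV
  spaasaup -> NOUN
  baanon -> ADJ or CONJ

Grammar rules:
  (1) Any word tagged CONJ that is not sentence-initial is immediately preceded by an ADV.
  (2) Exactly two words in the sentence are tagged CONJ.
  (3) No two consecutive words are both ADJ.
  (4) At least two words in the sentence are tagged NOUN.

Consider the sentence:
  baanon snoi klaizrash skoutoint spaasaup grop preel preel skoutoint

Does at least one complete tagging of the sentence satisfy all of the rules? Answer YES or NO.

Candidates per position — 1:baanon {ADJ,CONJ}; 2:snoi {ADJ,ADV}; 3:klaizrash {CONJ}; 4:skoutoint {NOUN}; 5:spaasaup {NOUN}; 6:grop {ADJ,CONJ}; 7:preel {ADV}; 8:preel {ADV}; 9:skoutoint {NOUN}.
One satisfying assignment: CONJ ADV CONJ NOUN NOUN ADJ ADV ADV NOUN.
Rule-by-rule: rule 1 satisfied; rule 2 satisfied; rule 3 satisfied; rule 4 satisfied.

YES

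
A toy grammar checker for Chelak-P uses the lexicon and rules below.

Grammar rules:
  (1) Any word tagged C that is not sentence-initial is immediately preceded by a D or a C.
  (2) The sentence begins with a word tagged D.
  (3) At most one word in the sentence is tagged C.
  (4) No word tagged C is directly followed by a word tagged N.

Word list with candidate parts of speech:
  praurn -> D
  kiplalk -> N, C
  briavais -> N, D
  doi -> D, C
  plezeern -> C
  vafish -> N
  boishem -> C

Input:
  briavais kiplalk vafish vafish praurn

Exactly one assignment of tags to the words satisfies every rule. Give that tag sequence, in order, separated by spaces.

D N N N D

Candidates per position — 1:briavais {N,D}; 2:kiplalk {N,C}; 3:vafish {N}; 4:vafish {N}; 5:praurn {D}.
Position 1: tagging it N would leave rule 2 unsatisfiable, so it must be D.
Position 2: tagging it C would leave rule 4 unsatisfiable, so it must be N.
The only consistent sequence is: D N N N D.
Rule-by-rule: rule 1 satisfied; rule 2 satisfied; rule 3 satisfied; rule 4 satisfied.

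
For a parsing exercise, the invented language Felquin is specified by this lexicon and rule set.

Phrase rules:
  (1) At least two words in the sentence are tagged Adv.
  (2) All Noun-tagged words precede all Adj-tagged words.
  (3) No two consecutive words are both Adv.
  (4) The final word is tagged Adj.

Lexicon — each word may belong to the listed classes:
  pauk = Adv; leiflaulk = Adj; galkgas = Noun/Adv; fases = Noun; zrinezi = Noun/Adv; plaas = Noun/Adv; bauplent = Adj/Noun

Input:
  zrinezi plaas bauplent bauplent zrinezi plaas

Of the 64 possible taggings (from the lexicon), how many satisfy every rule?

0

Candidates per position — 1:zrinezi {Noun,Adv}; 2:plaas {Noun,Adv}; 3:bauplent {Adj,Noun}; 4:bauplent {Adj,Noun}; 5:zrinezi {Noun,Adv}; 6:plaas {Noun,Adv}.
There are 64 candidate sequences in total.
Rule 4 cannot be satisfied by any choice of tags from the lexicon.
So there is no consistent tagging.
Count = 0.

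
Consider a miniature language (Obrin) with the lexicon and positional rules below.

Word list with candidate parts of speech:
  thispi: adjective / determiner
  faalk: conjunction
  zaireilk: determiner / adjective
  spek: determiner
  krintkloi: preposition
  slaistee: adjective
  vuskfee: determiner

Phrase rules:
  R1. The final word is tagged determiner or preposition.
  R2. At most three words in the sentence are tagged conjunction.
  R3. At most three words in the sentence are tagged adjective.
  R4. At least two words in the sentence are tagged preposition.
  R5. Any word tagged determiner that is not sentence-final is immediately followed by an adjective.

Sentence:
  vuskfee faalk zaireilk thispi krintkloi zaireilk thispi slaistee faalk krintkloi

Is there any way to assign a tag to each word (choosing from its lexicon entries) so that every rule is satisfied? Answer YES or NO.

Candidates per position — 1:vuskfee {determiner}; 2:faalk {conjunction}; 3:zaireilk {determiner,adjective}; 4:thispi {adjective,determiner}; 5:krintkloi {preposition}; 6:zaireilk {determiner,adjective}; 7:thispi {adjective,determiner}; 8:slaistee {adjective}; 9:faalk {conjunction}; 10:krintkloi {preposition}.
Rule 5 cannot be satisfied by any choice of tags from the lexicon.
So there is no consistent tagging.

NO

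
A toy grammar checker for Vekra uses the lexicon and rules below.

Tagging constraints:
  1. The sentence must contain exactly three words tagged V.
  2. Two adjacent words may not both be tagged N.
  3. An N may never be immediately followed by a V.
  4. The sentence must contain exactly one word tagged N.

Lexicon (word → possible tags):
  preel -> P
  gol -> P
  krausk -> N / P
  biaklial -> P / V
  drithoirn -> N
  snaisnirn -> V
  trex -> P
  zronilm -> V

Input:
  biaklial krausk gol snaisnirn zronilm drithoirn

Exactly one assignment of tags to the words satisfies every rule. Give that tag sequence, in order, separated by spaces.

Candidates per position — 1:biaklial {P,V}; 2:krausk {N,P}; 3:gol {P}; 4:snaisnirn {V}; 5:zronilm {V}; 6:drithoirn {N}.
At position 1, choosing P makes rule 1 impossible to satisfy; hence V.
At position 2, choosing N makes rule 4 impossible to satisfy; hence P.
That leaves exactly one tagging: V P P V V N.
Checking: rule 1 satisfied; rule 2 satisfied; rule 3 satisfied; rule 4 satisfied.

V P P V V N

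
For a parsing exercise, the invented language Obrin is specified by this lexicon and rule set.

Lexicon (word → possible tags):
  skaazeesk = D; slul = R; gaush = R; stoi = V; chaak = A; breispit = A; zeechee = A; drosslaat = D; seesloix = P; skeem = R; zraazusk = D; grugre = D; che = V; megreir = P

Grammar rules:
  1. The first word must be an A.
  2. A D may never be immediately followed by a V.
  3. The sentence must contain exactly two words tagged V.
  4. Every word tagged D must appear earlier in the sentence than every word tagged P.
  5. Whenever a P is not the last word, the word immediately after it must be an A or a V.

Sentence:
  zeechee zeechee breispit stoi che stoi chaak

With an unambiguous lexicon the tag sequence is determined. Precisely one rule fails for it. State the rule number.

3

Fixed tagging: A A A V V V A.
Checking each rule: R1 ✓, R2 ✓, R3 ✗, R4 ✓, R5 ✓.
Only rule 3 fails.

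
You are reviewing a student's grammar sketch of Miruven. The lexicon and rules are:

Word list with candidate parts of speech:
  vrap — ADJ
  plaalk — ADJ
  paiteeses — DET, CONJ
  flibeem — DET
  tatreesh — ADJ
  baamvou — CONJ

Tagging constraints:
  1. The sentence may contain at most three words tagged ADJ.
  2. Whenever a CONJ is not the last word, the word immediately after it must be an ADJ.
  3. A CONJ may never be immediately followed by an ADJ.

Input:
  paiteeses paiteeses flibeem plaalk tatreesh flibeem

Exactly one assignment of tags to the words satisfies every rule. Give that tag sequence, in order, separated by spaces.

DET DET DET ADJ ADJ DET

Candidates per position — 1:paiteeses {DET,CONJ}; 2:paiteeses {DET,CONJ}; 3:flibeem {DET}; 4:plaalk {ADJ}; 5:tatreesh {ADJ}; 6:flibeem {DET}.
Position 1: tagging it CONJ would leave rule 2 unsatisfiable, so it must be DET.
Position 2: tagging it CONJ would leave rule 2 unsatisfiable, so it must be DET.
So the tagging must be: DET DET DET ADJ ADJ DET.
Checking: rule 1 satisfied; rule 2 satisfied; rule 3 satisfied.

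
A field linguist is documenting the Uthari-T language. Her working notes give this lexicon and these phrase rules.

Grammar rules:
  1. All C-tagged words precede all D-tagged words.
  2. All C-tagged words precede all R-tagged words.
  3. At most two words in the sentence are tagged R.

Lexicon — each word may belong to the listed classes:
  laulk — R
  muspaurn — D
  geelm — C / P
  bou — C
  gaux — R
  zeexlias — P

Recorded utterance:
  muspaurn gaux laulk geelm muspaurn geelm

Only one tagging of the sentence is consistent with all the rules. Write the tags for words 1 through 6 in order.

Candidates per position — 1:muspaurn {D}; 2:gaux {R}; 3:laulk {R}; 4:geelm {C,P}; 5:muspaurn {D}; 6:geelm {C,P}.
At position 4, choosing C makes rule 1 impossible to satisfy; hence P.
At position 6, choosing C makes rule 1 impossible to satisfy; hence P.
So the tagging must be: D R R P D P.
Checking: rule 1 satisfied; rule 2 satisfied; rule 3 satisfied.

D R R P D P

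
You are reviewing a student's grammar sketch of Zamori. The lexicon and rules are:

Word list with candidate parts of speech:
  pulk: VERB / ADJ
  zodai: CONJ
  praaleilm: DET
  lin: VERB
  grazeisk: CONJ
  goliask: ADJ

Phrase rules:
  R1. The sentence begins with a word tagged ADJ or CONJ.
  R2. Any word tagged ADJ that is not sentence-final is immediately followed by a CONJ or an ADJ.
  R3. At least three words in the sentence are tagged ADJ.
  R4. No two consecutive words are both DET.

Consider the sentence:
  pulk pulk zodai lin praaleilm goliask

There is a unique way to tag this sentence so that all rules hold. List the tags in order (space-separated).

ADJ ADJ CONJ VERB DET ADJ

Candidates per position — 1:pulk {VERB,ADJ}; 2:pulk {VERB,ADJ}; 3:zodai {CONJ}; 4:lin {VERB}; 5:praaleilm {DET}; 6:goliask {ADJ}.
Word 1 cannot be VERB — rule 1 would then fail for every completion. It is ADJ.
Word 2 cannot be VERB — rule 2 would then fail for every completion. It is ADJ.
The only consistent sequence is: ADJ ADJ CONJ VERB DET ADJ.
Rule-by-rule: rule 1 ✓; rule 2 ✓; rule 3 ✓; rule 4 ✓.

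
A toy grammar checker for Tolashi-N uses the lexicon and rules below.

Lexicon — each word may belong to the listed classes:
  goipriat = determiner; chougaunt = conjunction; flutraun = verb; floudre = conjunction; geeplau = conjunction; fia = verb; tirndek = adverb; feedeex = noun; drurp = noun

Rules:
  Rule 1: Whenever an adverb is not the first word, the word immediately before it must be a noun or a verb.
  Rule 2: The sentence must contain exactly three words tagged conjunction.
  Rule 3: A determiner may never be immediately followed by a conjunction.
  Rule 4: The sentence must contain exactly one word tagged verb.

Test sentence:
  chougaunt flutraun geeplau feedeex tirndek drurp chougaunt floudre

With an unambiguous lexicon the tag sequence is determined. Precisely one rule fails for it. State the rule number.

2

Fixed tagging: conjunction verb conjunction noun adverb noun conjunction conjunction.
Rule check: R1 holds, R2 violated, R3 holds, R4 holds.
Only rule 2 fails.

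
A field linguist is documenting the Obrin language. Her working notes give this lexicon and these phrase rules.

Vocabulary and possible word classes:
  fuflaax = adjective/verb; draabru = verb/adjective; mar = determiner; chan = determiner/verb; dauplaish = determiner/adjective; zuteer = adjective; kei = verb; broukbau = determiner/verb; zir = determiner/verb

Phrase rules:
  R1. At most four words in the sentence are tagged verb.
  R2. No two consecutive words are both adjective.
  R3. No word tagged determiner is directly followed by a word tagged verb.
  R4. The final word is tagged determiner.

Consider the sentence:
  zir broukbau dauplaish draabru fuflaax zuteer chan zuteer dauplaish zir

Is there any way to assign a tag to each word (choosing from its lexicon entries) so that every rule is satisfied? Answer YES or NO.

YES

Candidates per position — 1:zir {determiner,verb}; 2:broukbau {determiner,verb}; 3:dauplaish {determiner,adjective}; 4:draabru {verb,adjective}; 5:fuflaax {adjective,verb}; 6:zuteer {adjective}; 7:chan {determiner,verb}; 8:zuteer {adjective}; 9:dauplaish {determiner,adjective}; 10:zir {determiner,verb}.
One satisfying assignment: verb determiner adjective verb verb adjective determiner adjective determiner determiner.
Verifying each rule — rule 1 holds; rule 2 holds; rule 3 holds; rule 4 holds.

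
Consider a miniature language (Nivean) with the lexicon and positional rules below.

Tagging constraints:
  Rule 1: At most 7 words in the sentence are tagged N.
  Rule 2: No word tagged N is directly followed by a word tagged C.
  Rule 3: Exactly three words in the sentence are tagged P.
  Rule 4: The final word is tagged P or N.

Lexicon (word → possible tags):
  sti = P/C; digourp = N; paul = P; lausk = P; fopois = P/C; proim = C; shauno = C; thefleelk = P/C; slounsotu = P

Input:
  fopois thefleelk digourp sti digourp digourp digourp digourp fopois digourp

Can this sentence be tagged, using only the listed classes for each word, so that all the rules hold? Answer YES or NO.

YES

Candidates per position — 1:fopois {P,C}; 2:thefleelk {P,C}; 3:digourp {N}; 4:sti {P,C}; 5:digourp {N}; 6:digourp {N}; 7:digourp {N}; 8:digourp {N}; 9:fopois {P,C}; 10:digourp {N}.
One satisfying assignment: C P N P N N N N P N.
Rule-by-rule: rule 1 holds; rule 2 holds; rule 3 holds; rule 4 holds.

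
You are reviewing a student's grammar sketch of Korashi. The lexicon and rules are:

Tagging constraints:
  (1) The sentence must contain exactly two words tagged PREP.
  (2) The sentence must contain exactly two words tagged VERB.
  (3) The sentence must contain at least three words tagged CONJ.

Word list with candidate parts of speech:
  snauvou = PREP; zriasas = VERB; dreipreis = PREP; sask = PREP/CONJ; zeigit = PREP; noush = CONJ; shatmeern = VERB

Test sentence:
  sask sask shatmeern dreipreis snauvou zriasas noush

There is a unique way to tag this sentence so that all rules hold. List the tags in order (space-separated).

Candidates per position — 1:sask {PREP,CONJ}; 2:sask {PREP,CONJ}; 3:shatmeern {VERB}; 4:dreipreis {PREP}; 5:snauvou {PREP}; 6:zriasas {VERB}; 7:noush {CONJ}.
If word 1 were PREP, no tagging could satisfy rule 1; so word 1 is CONJ.
If word 2 were PREP, no tagging could satisfy rule 1; so word 2 is CONJ.
That leaves exactly one tagging: CONJ CONJ VERB PREP PREP VERB CONJ.
Rule-by-rule: rule 1 ok; rule 2 ok; rule 3 ok.

CONJ CONJ VERB PREP PREP VERB CONJ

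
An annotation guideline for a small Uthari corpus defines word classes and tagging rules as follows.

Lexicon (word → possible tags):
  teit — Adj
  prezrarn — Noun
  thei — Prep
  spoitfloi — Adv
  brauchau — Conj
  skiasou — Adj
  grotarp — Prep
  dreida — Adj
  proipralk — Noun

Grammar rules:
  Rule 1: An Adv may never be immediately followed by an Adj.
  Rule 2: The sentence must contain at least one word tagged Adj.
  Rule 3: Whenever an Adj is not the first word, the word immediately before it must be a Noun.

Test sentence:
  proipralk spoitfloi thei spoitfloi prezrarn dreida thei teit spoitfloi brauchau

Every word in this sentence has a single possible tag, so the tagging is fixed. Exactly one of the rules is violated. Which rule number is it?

3

Fixed tagging: Noun Adv Prep Adv Noun Adj Prep Adj Adv Conj.
Applying the rules: R1 ✓, R2 ✓, R3 ✗.
Only rule 3 fails.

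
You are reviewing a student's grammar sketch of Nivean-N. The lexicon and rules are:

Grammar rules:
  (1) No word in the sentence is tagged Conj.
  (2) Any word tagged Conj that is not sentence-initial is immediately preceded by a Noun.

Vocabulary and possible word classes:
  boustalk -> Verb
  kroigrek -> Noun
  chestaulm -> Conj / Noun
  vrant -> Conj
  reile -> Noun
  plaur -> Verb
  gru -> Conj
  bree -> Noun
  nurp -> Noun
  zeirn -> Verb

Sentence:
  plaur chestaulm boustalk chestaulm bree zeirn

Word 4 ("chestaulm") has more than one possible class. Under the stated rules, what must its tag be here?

Noun

Candidates per position — 1:plaur {Verb}; 2:chestaulm {Conj,Noun}; 3:boustalk {Verb}; 4:chestaulm {Conj,Noun}; 5:bree {Noun}; 6:zeirn {Verb}.
Position 2: Conj is ruled out by rule 1; that leaves Noun.
Position 4: Conj is ruled out by rule 1; that leaves Noun.
So the tagging must be: Verb Noun Verb Noun Noun Verb.
Rule-by-rule: rule 1 ok; rule 2 ok.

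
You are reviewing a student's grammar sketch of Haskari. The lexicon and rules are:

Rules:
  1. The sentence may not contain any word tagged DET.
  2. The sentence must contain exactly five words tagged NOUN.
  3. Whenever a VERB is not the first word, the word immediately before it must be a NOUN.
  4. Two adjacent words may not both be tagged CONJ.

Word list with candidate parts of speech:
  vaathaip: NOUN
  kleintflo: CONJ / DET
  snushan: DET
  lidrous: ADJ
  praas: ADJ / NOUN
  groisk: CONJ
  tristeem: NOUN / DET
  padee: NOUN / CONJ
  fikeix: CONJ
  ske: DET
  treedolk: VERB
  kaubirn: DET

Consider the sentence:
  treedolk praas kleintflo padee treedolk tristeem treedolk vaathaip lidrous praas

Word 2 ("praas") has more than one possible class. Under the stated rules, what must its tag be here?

NOUN

Candidates per position — 1:treedolk {VERB}; 2:praas {ADJ,NOUN}; 3:kleintflo {CONJ,DET}; 4:padee {NOUN,CONJ}; 5:treedolk {VERB}; 6:tristeem {NOUN,DET}; 7:treedolk {VERB}; 8:vaathaip {NOUN}; 9:lidrous {ADJ}; 10:praas {ADJ,NOUN}.
Position 2: tagging it ADJ would leave rule 2 unsatisfiable, so it must be NOUN.
Position 3: tagging it DET would leave rule 1 unsatisfiable, so it must be CONJ.
Position 4: tagging it CONJ would leave rule 2 unsatisfiable, so it must be NOUN.
Position 6: tagging it DET would leave rule 1 unsatisfiable, so it must be NOUN.
Position 10: tagging it ADJ would leave rule 2 unsatisfiable, so it must be NOUN.
The unique satisfying tagging is: VERB NOUN CONJ NOUN VERB NOUN VERB NOUN ADJ NOUN.
Verifying each rule — rule 1 satisfied; rule 2 satisfied; rule 3 satisfied; rule 4 satisfied.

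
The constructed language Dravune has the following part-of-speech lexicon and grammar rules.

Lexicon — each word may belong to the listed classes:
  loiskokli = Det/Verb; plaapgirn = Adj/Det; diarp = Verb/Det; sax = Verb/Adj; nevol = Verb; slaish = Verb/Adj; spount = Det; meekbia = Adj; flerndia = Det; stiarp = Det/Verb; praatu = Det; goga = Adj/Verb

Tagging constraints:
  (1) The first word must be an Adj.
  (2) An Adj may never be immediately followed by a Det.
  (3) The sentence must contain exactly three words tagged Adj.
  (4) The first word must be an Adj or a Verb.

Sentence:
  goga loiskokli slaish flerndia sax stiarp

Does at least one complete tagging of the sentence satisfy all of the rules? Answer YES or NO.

Candidates per position — 1:goga {Adj,Verb}; 2:loiskokli {Det,Verb}; 3:slaish {Verb,Adj}; 4:flerndia {Det}; 5:sax {Verb,Adj}; 6:stiarp {Det,Verb}.
Every candidate sequence violates at least one rule; no consistent tagging exists.

NO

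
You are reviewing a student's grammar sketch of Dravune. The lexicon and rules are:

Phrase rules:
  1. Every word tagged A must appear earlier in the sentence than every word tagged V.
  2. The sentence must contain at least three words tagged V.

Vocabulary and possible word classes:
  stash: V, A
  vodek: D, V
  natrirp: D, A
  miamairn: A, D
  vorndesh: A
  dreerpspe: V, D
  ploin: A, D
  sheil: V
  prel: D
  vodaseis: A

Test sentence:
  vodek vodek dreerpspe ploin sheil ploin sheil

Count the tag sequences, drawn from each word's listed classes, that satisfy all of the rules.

Candidates per position — 1:vodek {D,V}; 2:vodek {D,V}; 3:dreerpspe {V,D}; 4:ploin {A,D}; 5:sheil {V}; 6:ploin {A,D}; 7:sheil {V}.
There are 32 candidate sequences in total.
Checking each against the rules leaves 7 sequences.
Count = 7.

7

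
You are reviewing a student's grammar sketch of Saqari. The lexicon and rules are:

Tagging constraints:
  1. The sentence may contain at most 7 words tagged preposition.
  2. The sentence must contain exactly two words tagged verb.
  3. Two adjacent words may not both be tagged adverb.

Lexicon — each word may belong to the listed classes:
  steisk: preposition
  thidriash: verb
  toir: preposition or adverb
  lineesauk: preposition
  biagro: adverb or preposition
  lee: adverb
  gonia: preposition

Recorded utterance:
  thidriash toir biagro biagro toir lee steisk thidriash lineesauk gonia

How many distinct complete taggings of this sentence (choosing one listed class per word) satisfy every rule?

5

Candidates per position — 1:thidriash {verb}; 2:toir {preposition,adverb}; 3:biagro {adverb,preposition}; 4:biagro {adverb,preposition}; 5:toir {preposition,adverb}; 6:lee {adverb}; 7:steisk {preposition}; 8:thidriash {verb}; 9:lineesauk {preposition}; 10:gonia {preposition}.
There are 16 candidate sequences in total.
The sequences that satisfy every rule: verb preposition adverb preposition preposition adverb preposition verb preposition preposition; verb preposition preposition adverb preposition adverb preposition verb preposition preposition; verb preposition preposition preposition preposition adverb preposition verb preposition preposition; verb adverb preposition adverb preposition adverb preposition verb preposition preposition; verb adverb preposition preposition preposition adverb preposition verb preposition preposition.
Count = 5.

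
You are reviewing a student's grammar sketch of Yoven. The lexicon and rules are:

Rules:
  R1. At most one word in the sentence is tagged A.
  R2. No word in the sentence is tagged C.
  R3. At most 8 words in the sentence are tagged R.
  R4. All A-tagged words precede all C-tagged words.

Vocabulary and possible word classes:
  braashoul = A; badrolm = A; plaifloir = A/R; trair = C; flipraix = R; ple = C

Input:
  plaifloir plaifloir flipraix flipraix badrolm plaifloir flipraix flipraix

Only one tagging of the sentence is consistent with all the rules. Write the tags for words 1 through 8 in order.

Candidates per position — 1:plaifloir {A,R}; 2:plaifloir {A,R}; 3:flipraix {R}; 4:flipraix {R}; 5:badrolm {A}; 6:plaifloir {A,R}; 7:flipraix {R}; 8:flipraix {R}.
Position 1: tagging it A would leave rule 1 unsatisfiable, so it must be R.
Position 2: tagging it A would leave rule 1 unsatisfiable, so it must be R.
Position 6: tagging it A would leave rule 1 unsatisfiable, so it must be R.
So the tagging must be: R R R R A R R R.
Verifying each rule — rule 1 ✓; rule 2 ✓; rule 3 ✓; rule 4 ✓.

R R R R A R R R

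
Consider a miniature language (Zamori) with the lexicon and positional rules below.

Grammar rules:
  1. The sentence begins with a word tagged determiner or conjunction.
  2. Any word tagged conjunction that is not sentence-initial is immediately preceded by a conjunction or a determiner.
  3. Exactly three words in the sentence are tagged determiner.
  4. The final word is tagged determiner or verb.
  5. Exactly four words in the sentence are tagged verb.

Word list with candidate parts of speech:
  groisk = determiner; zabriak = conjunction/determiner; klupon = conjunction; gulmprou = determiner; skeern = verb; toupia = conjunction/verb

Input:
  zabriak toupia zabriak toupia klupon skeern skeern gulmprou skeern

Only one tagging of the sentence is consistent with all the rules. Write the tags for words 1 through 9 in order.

determiner verb determiner conjunction conjunction verb verb determiner verb

Candidates per position — 1:zabriak {conjunction,determiner}; 2:toupia {conjunction,verb}; 3:zabriak {conjunction,determiner}; 4:toupia {conjunction,verb}; 5:klupon {conjunction}; 6:skeern {verb}; 7:skeern {verb}; 8:gulmprou {determiner}; 9:skeern {verb}.
Position 1: conjunction is ruled out by rule 3; that leaves determiner.
Position 3: conjunction is ruled out by rule 3; that leaves determiner.
Position 4: verb is ruled out by rule 2; that leaves conjunction.
Position 2: conjunction is ruled out by rule 5; that leaves verb.
The unique satisfying tagging is: determiner verb determiner conjunction conjunction verb verb determiner verb.
Check: rule 1 ✓; rule 2 ✓; rule 3 ✓; rule 4 ✓; rule 5 ✓.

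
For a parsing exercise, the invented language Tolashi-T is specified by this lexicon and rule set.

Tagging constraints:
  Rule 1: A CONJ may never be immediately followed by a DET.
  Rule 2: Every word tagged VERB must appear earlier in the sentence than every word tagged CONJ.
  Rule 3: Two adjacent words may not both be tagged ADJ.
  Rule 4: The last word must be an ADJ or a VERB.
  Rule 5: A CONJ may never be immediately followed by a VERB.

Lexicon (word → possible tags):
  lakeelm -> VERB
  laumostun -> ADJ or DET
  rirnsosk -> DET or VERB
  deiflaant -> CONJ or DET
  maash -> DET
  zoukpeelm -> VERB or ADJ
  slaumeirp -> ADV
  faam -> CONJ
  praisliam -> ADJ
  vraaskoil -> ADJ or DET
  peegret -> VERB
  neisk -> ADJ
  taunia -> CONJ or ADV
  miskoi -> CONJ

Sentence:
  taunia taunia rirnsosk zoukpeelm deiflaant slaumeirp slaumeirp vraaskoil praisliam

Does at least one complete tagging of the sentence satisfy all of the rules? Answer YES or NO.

YES

Candidates per position — 1:taunia {CONJ,ADV}; 2:taunia {CONJ,ADV}; 3:rirnsosk {DET,VERB}; 4:zoukpeelm {VERB,ADJ}; 5:deiflaant {CONJ,DET}; 6:slaumeirp {ADV}; 7:slaumeirp {ADV}; 8:vraaskoil {ADJ,DET}; 9:praisliam {ADJ}.
One satisfying assignment: ADV ADV VERB VERB DET ADV ADV DET ADJ.
Check: rule 1 ok; rule 2 ok; rule 3 ok; rule 4 ok; rule 5 ok.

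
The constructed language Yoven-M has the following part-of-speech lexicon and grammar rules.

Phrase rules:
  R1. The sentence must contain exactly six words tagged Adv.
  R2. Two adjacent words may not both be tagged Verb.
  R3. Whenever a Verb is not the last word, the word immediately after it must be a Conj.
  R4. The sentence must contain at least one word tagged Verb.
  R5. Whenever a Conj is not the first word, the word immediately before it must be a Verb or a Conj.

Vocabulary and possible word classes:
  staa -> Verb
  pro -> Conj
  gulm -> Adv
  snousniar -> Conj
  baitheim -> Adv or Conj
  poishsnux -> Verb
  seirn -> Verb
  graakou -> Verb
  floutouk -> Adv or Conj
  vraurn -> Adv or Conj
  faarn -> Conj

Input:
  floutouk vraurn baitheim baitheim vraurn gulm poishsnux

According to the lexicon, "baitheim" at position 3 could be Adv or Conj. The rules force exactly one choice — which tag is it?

Candidates per position — 1:floutouk {Adv,Conj}; 2:vraurn {Adv,Conj}; 3:baitheim {Adv,Conj}; 4:baitheim {Adv,Conj}; 5:vraurn {Adv,Conj}; 6:gulm {Adv}; 7:poishsnux {Verb}.
Position 1: Conj is ruled out by rule 1; that leaves Adv.
Position 2: Conj is ruled out by rule 1; that leaves Adv.
Position 3: Conj is ruled out by rule 1; that leaves Adv.
Position 4: Conj is ruled out by rule 1; that leaves Adv.
Position 5: Conj is ruled out by rule 1; that leaves Adv.
That leaves exactly one tagging: Adv Adv Adv Adv Adv Adv Verb.
Verifying each rule — rule 1 holds; rule 2 holds; rule 3 holds; rule 4 holds; rule 5 holds.

Adv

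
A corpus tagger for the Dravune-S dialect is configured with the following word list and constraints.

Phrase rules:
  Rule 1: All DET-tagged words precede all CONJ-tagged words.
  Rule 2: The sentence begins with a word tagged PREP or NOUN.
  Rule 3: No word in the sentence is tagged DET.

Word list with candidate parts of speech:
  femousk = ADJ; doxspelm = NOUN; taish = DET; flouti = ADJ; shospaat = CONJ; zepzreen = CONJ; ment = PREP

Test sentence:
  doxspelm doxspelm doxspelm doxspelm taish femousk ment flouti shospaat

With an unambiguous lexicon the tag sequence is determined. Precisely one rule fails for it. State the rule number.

Fixed tagging: NOUN NOUN NOUN NOUN DET ADJ PREP ADJ CONJ.
Applying the rules: R1 holds, R2 holds, R3 violated.
Only rule 3 fails.

3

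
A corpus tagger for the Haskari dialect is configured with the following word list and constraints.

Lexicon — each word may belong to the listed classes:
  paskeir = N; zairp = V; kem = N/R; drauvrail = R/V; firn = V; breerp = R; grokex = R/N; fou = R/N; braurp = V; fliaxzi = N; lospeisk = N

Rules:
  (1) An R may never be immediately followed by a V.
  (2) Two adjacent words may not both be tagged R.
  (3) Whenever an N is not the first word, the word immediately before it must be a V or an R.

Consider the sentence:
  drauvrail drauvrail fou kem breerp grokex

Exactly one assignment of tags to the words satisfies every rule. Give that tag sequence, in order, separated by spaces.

V V R N R N

Candidates per position — 1:drauvrail {R,V}; 2:drauvrail {R,V}; 3:fou {R,N}; 4:kem {N,R}; 5:breerp {R}; 6:grokex {R,N}.
Word 4 cannot be R — rule 2 would then fail for every completion. It is N.
Word 6 cannot be R — rule 2 would then fail for every completion. It is N.
Word 3 cannot be N — rule 3 would then fail for every completion. It is R.
Word 2 cannot be R — rule 2 would then fail for every completion. It is V.
Word 1 cannot be R — rule 1 would then fail for every completion. It is V.
So the tagging must be: V V R N R N.
Verifying each rule — rule 1 ✓; rule 2 ✓; rule 3 ✓.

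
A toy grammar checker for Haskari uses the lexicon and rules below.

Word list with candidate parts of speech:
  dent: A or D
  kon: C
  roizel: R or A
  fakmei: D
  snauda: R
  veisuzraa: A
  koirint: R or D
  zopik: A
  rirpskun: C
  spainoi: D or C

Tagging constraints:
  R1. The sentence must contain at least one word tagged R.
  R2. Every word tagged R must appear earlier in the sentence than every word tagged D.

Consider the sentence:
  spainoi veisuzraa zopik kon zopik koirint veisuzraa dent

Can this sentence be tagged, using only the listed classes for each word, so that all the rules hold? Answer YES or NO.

Candidates per position — 1:spainoi {D,C}; 2:veisuzraa {A}; 3:zopik {A}; 4:kon {C}; 5:zopik {A}; 6:koirint {R,D}; 7:veisuzraa {A}; 8:dent {A,D}.
One satisfying assignment: C A A C A R A A.
Check: rule 1 holds; rule 2 holds.

YES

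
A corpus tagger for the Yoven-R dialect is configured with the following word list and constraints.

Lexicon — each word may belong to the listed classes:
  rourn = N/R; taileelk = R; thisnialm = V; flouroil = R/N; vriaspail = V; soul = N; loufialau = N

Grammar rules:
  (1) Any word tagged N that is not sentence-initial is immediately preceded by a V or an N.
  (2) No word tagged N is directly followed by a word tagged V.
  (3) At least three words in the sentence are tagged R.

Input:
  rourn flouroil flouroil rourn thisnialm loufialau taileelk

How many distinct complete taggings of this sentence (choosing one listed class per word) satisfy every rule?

3

Candidates per position — 1:rourn {N,R}; 2:flouroil {R,N}; 3:flouroil {R,N}; 4:rourn {N,R}; 5:thisnialm {V}; 6:loufialau {N}; 7:taileelk {R}.
There are 16 candidate sequences in total.
The sequences that satisfy every rule: N R R R V N R; N N R R V N R; R R R R V N R.
Count = 3.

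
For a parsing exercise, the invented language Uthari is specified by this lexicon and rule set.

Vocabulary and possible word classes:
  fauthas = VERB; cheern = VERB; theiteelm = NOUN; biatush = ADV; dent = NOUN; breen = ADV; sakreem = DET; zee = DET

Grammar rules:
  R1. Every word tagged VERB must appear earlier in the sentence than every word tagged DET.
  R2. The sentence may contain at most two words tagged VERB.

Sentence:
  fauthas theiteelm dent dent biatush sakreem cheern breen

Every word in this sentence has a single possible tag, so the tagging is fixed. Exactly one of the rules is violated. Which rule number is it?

1

Fixed tagging: VERB NOUN NOUN NOUN ADV DET VERB ADV.
Checking each rule: R1 violated, R2 holds.
Only rule 1 fails.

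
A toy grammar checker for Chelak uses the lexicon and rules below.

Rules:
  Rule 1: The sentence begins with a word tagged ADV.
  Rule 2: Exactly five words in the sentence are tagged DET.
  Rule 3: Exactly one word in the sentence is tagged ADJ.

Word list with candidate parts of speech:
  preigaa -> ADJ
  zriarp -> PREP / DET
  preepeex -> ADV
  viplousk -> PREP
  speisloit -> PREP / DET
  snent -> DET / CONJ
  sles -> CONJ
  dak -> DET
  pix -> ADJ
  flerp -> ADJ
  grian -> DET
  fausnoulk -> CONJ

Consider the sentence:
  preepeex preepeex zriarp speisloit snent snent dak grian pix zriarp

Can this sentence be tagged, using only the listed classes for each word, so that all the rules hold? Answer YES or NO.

YES

Candidates per position — 1:preepeex {ADV}; 2:preepeex {ADV}; 3:zriarp {PREP,DET}; 4:speisloit {PREP,DET}; 5:snent {DET,CONJ}; 6:snent {DET,CONJ}; 7:dak {DET}; 8:grian {DET}; 9:pix {ADJ}; 10:zriarp {PREP,DET}.
One satisfying assignment: ADV ADV DET PREP DET CONJ DET DET ADJ DET.
Checking: rule 1 satisfied; rule 2 satisfied; rule 3 satisfied.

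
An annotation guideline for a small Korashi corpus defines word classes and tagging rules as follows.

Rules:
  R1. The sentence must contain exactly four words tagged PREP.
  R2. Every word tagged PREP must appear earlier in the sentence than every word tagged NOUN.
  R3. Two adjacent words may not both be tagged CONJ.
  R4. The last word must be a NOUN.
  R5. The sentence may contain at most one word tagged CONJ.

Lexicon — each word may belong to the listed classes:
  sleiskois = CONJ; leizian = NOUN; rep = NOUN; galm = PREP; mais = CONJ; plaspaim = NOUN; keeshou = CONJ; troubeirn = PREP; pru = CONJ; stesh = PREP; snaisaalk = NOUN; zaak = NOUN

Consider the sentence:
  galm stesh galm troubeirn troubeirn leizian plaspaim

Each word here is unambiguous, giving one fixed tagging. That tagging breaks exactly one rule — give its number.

1

Fixed tagging: PREP PREP PREP PREP PREP NOUN NOUN.
Checking each rule: R1 fails, R2 ok, R3 ok, R4 ok, R5 ok.
Only rule 1 fails.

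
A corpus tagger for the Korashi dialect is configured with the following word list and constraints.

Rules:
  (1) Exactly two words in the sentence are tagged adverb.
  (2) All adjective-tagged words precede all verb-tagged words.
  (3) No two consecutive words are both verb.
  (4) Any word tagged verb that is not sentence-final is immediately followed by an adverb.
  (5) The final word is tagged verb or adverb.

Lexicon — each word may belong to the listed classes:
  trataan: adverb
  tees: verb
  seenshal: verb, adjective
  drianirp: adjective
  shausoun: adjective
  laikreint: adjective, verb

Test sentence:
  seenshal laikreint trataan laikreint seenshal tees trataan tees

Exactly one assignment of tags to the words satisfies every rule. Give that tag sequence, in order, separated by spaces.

adjective adjective adverb adjective adjective verb adverb verb

Candidates per position — 1:seenshal {verb,adjective}; 2:laikreint {adjective,verb}; 3:trataan {adverb}; 4:laikreint {adjective,verb}; 5:seenshal {verb,adjective}; 6:tees {verb}; 7:trataan {adverb}; 8:tees {verb}.
Position 1: tagging it verb would leave rule 4 unsatisfiable, so it must be adjective.
Position 4: tagging it verb would leave rule 4 unsatisfiable, so it must be adjective.
Position 5: tagging it verb would leave rule 3 unsatisfiable, so it must be adjective.
Position 2: tagging it verb would leave rule 2 unsatisfiable, so it must be adjective.
So the tagging must be: adjective adjective adverb adjective adjective verb adverb verb.
Check: rule 1 holds; rule 2 holds; rule 3 holds; rule 4 holds; rule 5 holds.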